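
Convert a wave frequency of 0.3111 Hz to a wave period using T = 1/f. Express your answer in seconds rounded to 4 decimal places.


T = 1 / f
T = 1 / 0.3111
T = 3.2144 s

3.2144


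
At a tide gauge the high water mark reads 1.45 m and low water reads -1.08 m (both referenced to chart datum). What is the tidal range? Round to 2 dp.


Tidal range = High water - Low water
Tidal range = 1.45 - (-1.08)
Tidal range = 2.53 m

2.53


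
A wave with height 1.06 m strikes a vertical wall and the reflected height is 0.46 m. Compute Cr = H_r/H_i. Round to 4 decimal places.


Cr = H_r / H_i
Cr = 0.46 / 1.06
Cr = 0.4340

0.4340


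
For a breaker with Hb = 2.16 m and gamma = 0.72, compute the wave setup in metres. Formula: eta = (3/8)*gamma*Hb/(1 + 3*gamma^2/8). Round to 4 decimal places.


eta = (3/8) * gamma * Hb / (1 + 3*gamma^2/8)
Numerator = (3/8) * 0.72 * 2.16 = 0.583200
Denominator = 1 + 3*0.72^2/8 = 1 + 0.194400 = 1.194400
eta = 0.583200 / 1.194400
eta = 0.4883 m

0.4883


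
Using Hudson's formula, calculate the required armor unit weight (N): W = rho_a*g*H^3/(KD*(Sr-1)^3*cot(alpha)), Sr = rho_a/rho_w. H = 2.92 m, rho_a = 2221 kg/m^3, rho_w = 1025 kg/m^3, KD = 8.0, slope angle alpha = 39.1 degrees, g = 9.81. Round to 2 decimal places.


Sr = rho_a / rho_w = 2221 / 1025 = 2.166829
(Sr - 1) = 1.166829
(Sr - 1)^3 = 1.588627
cot(39.1) = 1 / tan(39.1) = 1 / 0.812678 = 1.230500
Numerator = 2221 * 9.81 * 2.92^3 = 542458.0023
Denominator = 8.0 * 1.588627 * 1.230500 = 15.638441
W = 542458.0023 / 15.638441
W = 34687.47 N

34687.47


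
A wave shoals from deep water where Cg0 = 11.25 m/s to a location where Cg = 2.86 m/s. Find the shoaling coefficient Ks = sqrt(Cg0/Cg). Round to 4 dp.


Ks = sqrt(Cg0 / Cg)
Ks = sqrt(11.25 / 2.86)
Ks = sqrt(3.9336)
Ks = 1.9833

1.9833


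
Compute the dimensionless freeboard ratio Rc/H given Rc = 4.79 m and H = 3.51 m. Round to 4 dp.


Relative freeboard = Rc / H
= 4.79 / 3.51
= 1.3647

1.3647


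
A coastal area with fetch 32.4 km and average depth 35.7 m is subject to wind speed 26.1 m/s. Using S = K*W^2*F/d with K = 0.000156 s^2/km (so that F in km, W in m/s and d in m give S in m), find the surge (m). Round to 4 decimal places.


S = K * W^2 * F / d
W^2 = 26.1^2 = 681.21
S = 0.000156 * 681.21 * 32.4 / 35.7
Numerator = 0.000156 * 681.21 * 32.4 = 3.443108
S = 3.443108 / 35.7 = 0.0964 m

0.0964


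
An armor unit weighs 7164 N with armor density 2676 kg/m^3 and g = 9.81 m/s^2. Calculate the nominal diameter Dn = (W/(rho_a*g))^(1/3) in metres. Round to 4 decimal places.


V = W / (rho_a * g)
V = 7164 / (2676 * 9.81)
V = 7164 / 26251.56
V = 0.272898 m^3
Dn = V^(1/3) = 0.272898^(1/3)
Dn = 0.6486 m

0.6486


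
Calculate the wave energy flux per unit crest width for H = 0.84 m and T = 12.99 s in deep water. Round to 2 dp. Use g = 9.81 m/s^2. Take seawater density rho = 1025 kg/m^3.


P = rho * g^2 * H^2 * T / (32 * pi)
P = 1025 * 9.81^2 * 0.84^2 * 12.99 / (32 * pi)
P = 1025 * 96.2361 * 0.7056 * 12.99 / 100.53096
P = 8993.52 W/m

8993.52


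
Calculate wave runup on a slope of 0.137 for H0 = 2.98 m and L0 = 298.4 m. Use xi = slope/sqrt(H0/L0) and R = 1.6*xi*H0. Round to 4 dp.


xi = slope / sqrt(H0/L0)
H0/L0 = 2.98/298.4 = 0.009987
sqrt(0.009987) = 0.099933
xi = 0.137 / 0.099933 = 1.370919
R = 1.6 * xi * H0 = 1.6 * 1.370919 * 2.98
R = 6.5365 m

6.5365


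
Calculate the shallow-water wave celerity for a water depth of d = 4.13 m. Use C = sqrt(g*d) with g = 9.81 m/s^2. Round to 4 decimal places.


Using the shallow-water approximation:
C = sqrt(g * d) = sqrt(9.81 * 4.13)
C = sqrt(40.5153)
C = 6.3652 m/s

6.3652


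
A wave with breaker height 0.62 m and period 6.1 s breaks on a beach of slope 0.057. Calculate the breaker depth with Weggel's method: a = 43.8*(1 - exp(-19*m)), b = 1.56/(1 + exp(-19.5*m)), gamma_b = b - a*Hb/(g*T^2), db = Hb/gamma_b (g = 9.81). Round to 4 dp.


a = 43.8 * (1 - exp(-19 * m))
exp(-19 * 0.057) = exp(-1.0830) = 0.338578
a = 43.8 * (1 - 0.338578) = 28.970272
b = 1.56 / (1 + exp(-19.5 * m))
exp(-19.5 * 0.057) = exp(-1.1115) = 0.329065
b = 1.56 / (1 + 0.329065) = 1.173757
Hb / (g * T^2) = 0.62 / (9.81 * 6.1^2) = 0.62 / 365.0301 = 0.00169849
gamma_b = b - a * Hb/(g*T^2) = 1.173757 - 28.970272 * 0.00169849 = 1.124552
db = Hb / gamma_b = 0.62 / 1.124552
db = 0.5513 m

0.5513


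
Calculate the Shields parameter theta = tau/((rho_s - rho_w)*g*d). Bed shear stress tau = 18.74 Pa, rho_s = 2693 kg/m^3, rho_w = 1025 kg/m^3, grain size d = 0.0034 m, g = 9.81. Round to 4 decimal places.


theta = tau / ((rho_s - rho_w) * g * d)
rho_s - rho_w = 2693 - 1025 = 1668
Denominator = 1668 * 9.81 * 0.0034 = 55.634472
theta = 18.74 / 55.634472
theta = 0.3368

0.3368


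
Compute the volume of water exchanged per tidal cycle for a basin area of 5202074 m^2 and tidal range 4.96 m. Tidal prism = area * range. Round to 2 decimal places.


Tidal prism = Area * Tidal range
P = 5202074 * 4.96
P = 25802287.04 m^3

25802287.04


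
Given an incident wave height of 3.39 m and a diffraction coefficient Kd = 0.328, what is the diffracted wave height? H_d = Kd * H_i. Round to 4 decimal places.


H_d = Kd * H_i
H_d = 0.328 * 3.39
H_d = 1.1119 m

1.1119


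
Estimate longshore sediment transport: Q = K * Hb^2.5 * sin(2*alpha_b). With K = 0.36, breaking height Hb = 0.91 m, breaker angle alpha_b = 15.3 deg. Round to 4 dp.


Q = K * Hb^2.5 * sin(2 * alpha_b)
Hb^2.5 = 0.91^2.5 = 0.789957
sin(2 * 15.3) = sin(30.6) = 0.509041
Q = 0.36 * 0.789957 * 0.509041
Q = 0.1448 m^3/s

0.1448


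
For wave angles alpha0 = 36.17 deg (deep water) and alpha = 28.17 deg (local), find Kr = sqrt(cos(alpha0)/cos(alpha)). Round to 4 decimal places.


Kr = sqrt(cos(alpha0) / cos(alpha))
cos(36.17) = 0.807269
cos(28.17) = 0.881551
Kr = sqrt(0.807269 / 0.881551)
Kr = sqrt(0.915738)
Kr = 0.9569

0.9569


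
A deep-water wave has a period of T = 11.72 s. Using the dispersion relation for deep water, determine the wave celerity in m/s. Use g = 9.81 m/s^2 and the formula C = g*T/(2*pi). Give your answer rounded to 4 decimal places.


We use the deep-water celerity formula:
C = g * T / (2 * pi)
C = 9.81 * 11.72 / (2 * 3.14159...)
C = 114.973200 / 6.283185
C = 18.2986 m/s

18.2986


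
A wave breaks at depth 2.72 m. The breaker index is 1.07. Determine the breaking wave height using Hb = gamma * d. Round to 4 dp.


Hb = gamma * d
Hb = 1.07 * 2.72
Hb = 2.9104 m

2.9104


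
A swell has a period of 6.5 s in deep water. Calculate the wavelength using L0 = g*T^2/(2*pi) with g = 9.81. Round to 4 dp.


L0 = g * T^2 / (2 * pi)
L0 = 9.81 * 6.5^2 / (2 * pi)
L0 = 9.81 * 42.2500 / 6.28319
L0 = 414.4725 / 6.28319
L0 = 65.9653 m

65.9653


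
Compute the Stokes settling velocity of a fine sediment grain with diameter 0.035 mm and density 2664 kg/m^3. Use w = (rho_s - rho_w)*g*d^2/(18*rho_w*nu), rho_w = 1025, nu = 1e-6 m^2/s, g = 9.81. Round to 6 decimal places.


w = (rho_s - rho_w) * g * d^2 / (18 * rho_w * nu)
d = 0.035 mm = 0.000035 m
rho_s - rho_w = 2664 - 1025 = 1639
Numerator = 1639 * 9.81 * (0.000035)^2 = 0.000019696273
Denominator = 18 * 1025 * 1e-6 = 0.018450
w = 0.001068 m/s

0.001068


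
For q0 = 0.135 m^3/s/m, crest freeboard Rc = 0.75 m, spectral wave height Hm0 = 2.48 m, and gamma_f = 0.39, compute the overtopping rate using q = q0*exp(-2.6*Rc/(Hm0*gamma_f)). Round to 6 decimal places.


q = q0 * exp(-2.6 * Rc / (Hm0 * gamma_f))
Exponent = -2.6 * 0.75 / (2.48 * 0.39)
= -2.6 * 0.75 / 0.9672
= -2.016129
exp(-2.016129) = 0.133170
q = 0.135 * 0.133170
q = 0.017978 m^3/s/m

0.017978


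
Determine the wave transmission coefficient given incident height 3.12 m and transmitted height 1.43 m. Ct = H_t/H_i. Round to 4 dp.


Ct = H_t / H_i
Ct = 1.43 / 3.12
Ct = 0.4583

0.4583


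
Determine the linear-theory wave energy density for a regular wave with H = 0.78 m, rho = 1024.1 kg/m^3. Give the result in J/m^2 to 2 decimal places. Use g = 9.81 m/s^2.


E = (1/8) * rho * g * H^2
E = (1/8) * 1024.1 * 9.81 * 0.78^2
E = 0.125 * 1024.1 * 9.81 * 0.6084
E = 764.03 J/m^2

764.03


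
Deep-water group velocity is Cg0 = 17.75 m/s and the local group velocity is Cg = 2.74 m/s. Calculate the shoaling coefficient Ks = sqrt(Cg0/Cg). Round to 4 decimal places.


Ks = sqrt(Cg0 / Cg)
Ks = sqrt(17.75 / 2.74)
Ks = sqrt(6.4781)
Ks = 2.5452

2.5452


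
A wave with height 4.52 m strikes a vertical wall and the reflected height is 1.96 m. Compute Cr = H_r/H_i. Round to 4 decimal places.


Cr = H_r / H_i
Cr = 1.96 / 4.52
Cr = 0.4336

0.4336


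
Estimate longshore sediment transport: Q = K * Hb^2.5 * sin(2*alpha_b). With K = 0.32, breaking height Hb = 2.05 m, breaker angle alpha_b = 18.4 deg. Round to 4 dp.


Q = K * Hb^2.5 * sin(2 * alpha_b)
Hb^2.5 = 2.05^2.5 = 6.017064
sin(2 * 18.4) = sin(36.8) = 0.599024
Q = 0.32 * 6.017064 * 0.599024
Q = 1.1534 m^3/s

1.1534


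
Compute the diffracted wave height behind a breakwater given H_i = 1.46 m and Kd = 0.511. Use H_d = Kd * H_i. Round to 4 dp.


H_d = Kd * H_i
H_d = 0.511 * 1.46
H_d = 0.7461 m

0.7461


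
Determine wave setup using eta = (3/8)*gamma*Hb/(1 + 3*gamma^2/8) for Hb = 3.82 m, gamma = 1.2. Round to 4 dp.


eta = (3/8) * gamma * Hb / (1 + 3*gamma^2/8)
Numerator = (3/8) * 1.2 * 3.82 = 1.719000
Denominator = 1 + 3*1.2^2/8 = 1 + 0.540000 = 1.540000
eta = 1.719000 / 1.540000
eta = 1.1162 m

1.1162


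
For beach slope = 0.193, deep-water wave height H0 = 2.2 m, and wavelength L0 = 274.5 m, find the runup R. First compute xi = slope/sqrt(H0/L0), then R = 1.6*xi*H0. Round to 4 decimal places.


xi = slope / sqrt(H0/L0)
H0/L0 = 2.2/274.5 = 0.008015
sqrt(0.008015) = 0.089524
xi = 0.193 / 0.089524 = 2.155843
R = 1.6 * xi * H0 = 1.6 * 2.155843 * 2.2
R = 7.5886 m

7.5886


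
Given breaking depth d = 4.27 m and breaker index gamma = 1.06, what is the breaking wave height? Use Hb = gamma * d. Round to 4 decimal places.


Hb = gamma * d
Hb = 1.06 * 4.27
Hb = 4.5262 m

4.5262


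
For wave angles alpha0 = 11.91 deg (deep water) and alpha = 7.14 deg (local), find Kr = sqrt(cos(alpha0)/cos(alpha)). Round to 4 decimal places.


Kr = sqrt(cos(alpha0) / cos(alpha))
cos(11.91) = 0.978473
cos(7.14) = 0.992245
Kr = sqrt(0.978473 / 0.992245)
Kr = sqrt(0.986120)
Kr = 0.9930

0.9930


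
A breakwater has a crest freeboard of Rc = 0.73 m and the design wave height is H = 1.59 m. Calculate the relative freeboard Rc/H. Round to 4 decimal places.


Relative freeboard = Rc / H
= 0.73 / 1.59
= 0.4591

0.4591


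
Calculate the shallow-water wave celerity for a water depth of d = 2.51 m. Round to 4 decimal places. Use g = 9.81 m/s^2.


Using the shallow-water approximation:
C = sqrt(g * d) = sqrt(9.81 * 2.51)
C = sqrt(24.6231)
C = 4.9622 m/s

4.9622


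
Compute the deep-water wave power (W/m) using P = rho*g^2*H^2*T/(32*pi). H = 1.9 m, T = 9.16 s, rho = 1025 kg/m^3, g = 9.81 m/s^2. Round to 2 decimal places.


P = rho * g^2 * H^2 * T / (32 * pi)
P = 1025 * 9.81^2 * 1.9^2 * 9.16 / (32 * pi)
P = 1025 * 96.2361 * 3.6100 * 9.16 / 100.53096
P = 32446.26 W/m

32446.26


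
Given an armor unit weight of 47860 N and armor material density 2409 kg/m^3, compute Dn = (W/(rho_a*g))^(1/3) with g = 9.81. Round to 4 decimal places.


V = W / (rho_a * g)
V = 47860 / (2409 * 9.81)
V = 47860 / 23632.29
V = 2.025195 m^3
Dn = V^(1/3) = 2.025195^(1/3)
Dn = 1.2652 m

1.2652


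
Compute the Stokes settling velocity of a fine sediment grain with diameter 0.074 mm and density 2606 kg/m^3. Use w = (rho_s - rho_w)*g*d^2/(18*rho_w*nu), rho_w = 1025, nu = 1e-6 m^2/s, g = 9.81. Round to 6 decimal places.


w = (rho_s - rho_w) * g * d^2 / (18 * rho_w * nu)
d = 0.074 mm = 0.000074 m
rho_s - rho_w = 2606 - 1025 = 1581
Numerator = 1581 * 9.81 * (0.000074)^2 = 0.000084930624
Denominator = 18 * 1025 * 1e-6 = 0.018450
w = 0.004603 m/s

0.004603


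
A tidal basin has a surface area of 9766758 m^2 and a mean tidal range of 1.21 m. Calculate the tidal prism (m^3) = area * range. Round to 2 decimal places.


Tidal prism = Area * Tidal range
P = 9766758 * 1.21
P = 11817777.18 m^3

11817777.18


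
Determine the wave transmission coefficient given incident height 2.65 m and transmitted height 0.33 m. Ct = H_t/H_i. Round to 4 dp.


Ct = H_t / H_i
Ct = 0.33 / 2.65
Ct = 0.1245

0.1245


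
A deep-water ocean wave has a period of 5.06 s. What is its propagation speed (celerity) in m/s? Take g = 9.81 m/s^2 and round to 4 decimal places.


We use the deep-water celerity formula:
C = g * T / (2 * pi)
C = 9.81 * 5.06 / (2 * 3.14159...)
C = 49.638600 / 6.283185
C = 7.9002 m/s

7.9002


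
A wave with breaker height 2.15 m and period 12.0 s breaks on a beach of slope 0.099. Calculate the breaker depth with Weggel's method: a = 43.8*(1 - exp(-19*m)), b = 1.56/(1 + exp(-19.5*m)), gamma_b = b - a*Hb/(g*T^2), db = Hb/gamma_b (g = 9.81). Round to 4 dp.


a = 43.8 * (1 - exp(-19 * m))
exp(-19 * 0.099) = exp(-1.8810) = 0.152438
a = 43.8 * (1 - 0.152438) = 37.123233
b = 1.56 / (1 + exp(-19.5 * m))
exp(-19.5 * 0.099) = exp(-1.9305) = 0.145076
b = 1.56 / (1 + 0.145076) = 1.362355
Hb / (g * T^2) = 2.15 / (9.81 * 12.0^2) = 2.15 / 1412.6400 = 0.00152197
gamma_b = b - a * Hb/(g*T^2) = 1.362355 - 37.123233 * 0.00152197 = 1.305855
db = Hb / gamma_b = 2.15 / 1.305855
db = 1.6464 m

1.6464


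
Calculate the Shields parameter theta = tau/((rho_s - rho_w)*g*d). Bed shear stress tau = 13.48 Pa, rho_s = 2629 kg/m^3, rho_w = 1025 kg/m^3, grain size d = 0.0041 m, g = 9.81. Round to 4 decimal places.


theta = tau / ((rho_s - rho_w) * g * d)
rho_s - rho_w = 2629 - 1025 = 1604
Denominator = 1604 * 9.81 * 0.0041 = 64.514484
theta = 13.48 / 64.514484
theta = 0.2089

0.2089


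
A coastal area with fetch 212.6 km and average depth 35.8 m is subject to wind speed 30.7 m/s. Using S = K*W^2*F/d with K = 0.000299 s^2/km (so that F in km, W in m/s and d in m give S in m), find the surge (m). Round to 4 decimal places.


S = K * W^2 * F / d
W^2 = 30.7^2 = 942.49
S = 0.000299 * 942.49 * 212.6 / 35.8
Numerator = 0.000299 * 942.49 * 212.6 = 59.911639
S = 59.911639 / 35.8 = 1.6735 m

1.6735


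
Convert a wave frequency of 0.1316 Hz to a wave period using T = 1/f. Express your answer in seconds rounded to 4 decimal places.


T = 1 / f
T = 1 / 0.1316
T = 7.5988 s

7.5988


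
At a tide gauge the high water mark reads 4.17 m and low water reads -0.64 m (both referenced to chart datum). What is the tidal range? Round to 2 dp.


Tidal range = High water - Low water
Tidal range = 4.17 - (-0.64)
Tidal range = 4.81 m

4.81


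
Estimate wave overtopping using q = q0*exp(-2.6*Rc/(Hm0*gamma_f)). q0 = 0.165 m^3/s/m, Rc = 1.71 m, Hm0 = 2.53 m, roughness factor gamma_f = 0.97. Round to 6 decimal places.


q = q0 * exp(-2.6 * Rc / (Hm0 * gamma_f))
Exponent = -2.6 * 1.71 / (2.53 * 0.97)
= -2.6 * 1.71 / 2.4541
= -1.811662
exp(-1.811662) = 0.163382
q = 0.165 * 0.163382
q = 0.026958 m^3/s/m

0.026958


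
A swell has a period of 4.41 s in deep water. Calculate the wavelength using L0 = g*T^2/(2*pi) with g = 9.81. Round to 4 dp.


L0 = g * T^2 / (2 * pi)
L0 = 9.81 * 4.41^2 / (2 * pi)
L0 = 9.81 * 19.4481 / 6.28319
L0 = 190.7859 / 6.28319
L0 = 30.3645 m

30.3645


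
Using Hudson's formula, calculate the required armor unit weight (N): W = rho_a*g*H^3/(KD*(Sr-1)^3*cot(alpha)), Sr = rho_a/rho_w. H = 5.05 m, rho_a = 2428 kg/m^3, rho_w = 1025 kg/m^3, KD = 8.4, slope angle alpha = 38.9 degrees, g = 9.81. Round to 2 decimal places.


Sr = rho_a / rho_w = 2428 / 1025 = 2.368780
(Sr - 1) = 1.368780
(Sr - 1)^3 = 2.564492
cot(38.9) = 1 / tan(38.9) = 1 / 0.806898 = 1.239314
Numerator = 2428 * 9.81 * 5.05^3 = 3067551.2278
Denominator = 8.4 * 2.564492 * 1.239314 = 26.696966
W = 3067551.2278 / 26.696966
W = 114902.61 N

114902.61


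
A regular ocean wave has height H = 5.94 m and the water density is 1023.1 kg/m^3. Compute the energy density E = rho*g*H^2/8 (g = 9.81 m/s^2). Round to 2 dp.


E = (1/8) * rho * g * H^2
E = (1/8) * 1023.1 * 9.81 * 5.94^2
E = 0.125 * 1023.1 * 9.81 * 35.2836
E = 44265.97 J/m^2

44265.97


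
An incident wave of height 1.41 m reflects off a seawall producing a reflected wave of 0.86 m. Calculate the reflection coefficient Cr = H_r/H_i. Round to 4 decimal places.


Cr = H_r / H_i
Cr = 0.86 / 1.41
Cr = 0.6099

0.6099


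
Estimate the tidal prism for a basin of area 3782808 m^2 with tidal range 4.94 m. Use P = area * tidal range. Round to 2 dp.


Tidal prism = Area * Tidal range
P = 3782808 * 4.94
P = 18687071.52 m^3

18687071.52


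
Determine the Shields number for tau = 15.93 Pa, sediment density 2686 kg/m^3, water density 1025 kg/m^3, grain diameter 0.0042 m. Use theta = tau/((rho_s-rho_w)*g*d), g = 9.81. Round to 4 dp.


theta = tau / ((rho_s - rho_w) * g * d)
rho_s - rho_w = 2686 - 1025 = 1661
Denominator = 1661 * 9.81 * 0.0042 = 68.436522
theta = 15.93 / 68.436522
theta = 0.2328

0.2328


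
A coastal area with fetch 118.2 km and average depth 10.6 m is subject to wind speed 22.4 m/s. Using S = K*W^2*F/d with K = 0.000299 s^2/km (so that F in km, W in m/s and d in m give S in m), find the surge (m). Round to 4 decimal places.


S = K * W^2 * F / d
W^2 = 22.4^2 = 501.76
S = 0.000299 * 501.76 * 118.2 / 10.6
Numerator = 0.000299 * 501.76 * 118.2 = 17.733102
S = 17.733102 / 10.6 = 1.6729 m

1.6729


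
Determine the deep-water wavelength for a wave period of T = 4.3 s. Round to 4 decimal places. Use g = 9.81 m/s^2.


L0 = g * T^2 / (2 * pi)
L0 = 9.81 * 4.3^2 / (2 * pi)
L0 = 9.81 * 18.4900 / 6.28319
L0 = 181.3869 / 6.28319
L0 = 28.8686 m

28.8686


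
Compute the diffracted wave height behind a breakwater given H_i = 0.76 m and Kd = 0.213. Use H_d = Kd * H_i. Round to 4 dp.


H_d = Kd * H_i
H_d = 0.213 * 0.76
H_d = 0.1619 m

0.1619


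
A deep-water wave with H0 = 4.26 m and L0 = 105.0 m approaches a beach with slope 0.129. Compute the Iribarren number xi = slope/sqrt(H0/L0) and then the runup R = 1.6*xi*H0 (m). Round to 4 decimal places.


xi = slope / sqrt(H0/L0)
H0/L0 = 4.26/105.0 = 0.040571
sqrt(0.040571) = 0.201424
xi = 0.129 / 0.201424 = 0.640442
R = 1.6 * xi * H0 = 1.6 * 0.640442 * 4.26
R = 4.3653 m

4.3653


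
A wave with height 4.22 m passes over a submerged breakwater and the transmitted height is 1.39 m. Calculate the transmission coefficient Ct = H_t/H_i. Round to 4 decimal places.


Ct = H_t / H_i
Ct = 1.39 / 4.22
Ct = 0.3294

0.3294


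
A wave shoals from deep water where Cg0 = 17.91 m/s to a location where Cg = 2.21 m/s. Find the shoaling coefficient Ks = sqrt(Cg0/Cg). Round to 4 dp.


Ks = sqrt(Cg0 / Cg)
Ks = sqrt(17.91 / 2.21)
Ks = sqrt(8.1041)
Ks = 2.8468

2.8468


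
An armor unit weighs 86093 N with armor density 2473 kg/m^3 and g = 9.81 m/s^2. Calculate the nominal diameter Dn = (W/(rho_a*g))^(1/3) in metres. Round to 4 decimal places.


V = W / (rho_a * g)
V = 86093 / (2473 * 9.81)
V = 86093 / 24260.13
V = 3.548744 m^3
Dn = V^(1/3) = 3.548744^(1/3)
Dn = 1.5253 m

1.5253


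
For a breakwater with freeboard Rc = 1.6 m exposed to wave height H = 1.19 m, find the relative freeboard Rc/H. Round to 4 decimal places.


Relative freeboard = Rc / H
= 1.6 / 1.19
= 1.3445

1.3445


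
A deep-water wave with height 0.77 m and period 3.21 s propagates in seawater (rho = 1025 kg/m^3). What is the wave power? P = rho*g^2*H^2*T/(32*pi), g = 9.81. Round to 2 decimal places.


P = rho * g^2 * H^2 * T / (32 * pi)
P = 1025 * 9.81^2 * 0.77^2 * 3.21 / (32 * pi)
P = 1025 * 96.2361 * 0.5929 * 3.21 / 100.53096
P = 1867.45 W/m

1867.45


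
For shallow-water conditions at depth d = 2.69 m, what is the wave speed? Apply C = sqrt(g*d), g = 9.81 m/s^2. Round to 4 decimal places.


Using the shallow-water approximation:
C = sqrt(g * d) = sqrt(9.81 * 2.69)
C = sqrt(26.3889)
C = 5.1370 m/s

5.1370


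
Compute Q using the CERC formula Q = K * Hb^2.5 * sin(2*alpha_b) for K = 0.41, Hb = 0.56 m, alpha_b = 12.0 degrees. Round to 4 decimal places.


Q = K * Hb^2.5 * sin(2 * alpha_b)
Hb^2.5 = 0.56^2.5 = 0.234677
sin(2 * 12.0) = sin(24.0) = 0.406737
Q = 0.41 * 0.234677 * 0.406737
Q = 0.0391 m^3/s

0.0391


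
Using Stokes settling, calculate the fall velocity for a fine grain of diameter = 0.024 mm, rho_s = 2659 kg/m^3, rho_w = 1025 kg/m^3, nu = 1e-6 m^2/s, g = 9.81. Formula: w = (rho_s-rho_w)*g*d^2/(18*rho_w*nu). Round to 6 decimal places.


w = (rho_s - rho_w) * g * d^2 / (18 * rho_w * nu)
d = 0.024 mm = 0.000024 m
rho_s - rho_w = 2659 - 1025 = 1634
Numerator = 1634 * 9.81 * (0.000024)^2 = 0.000009233015
Denominator = 18 * 1025 * 1e-6 = 0.018450
w = 0.000500 m/s

0.000500


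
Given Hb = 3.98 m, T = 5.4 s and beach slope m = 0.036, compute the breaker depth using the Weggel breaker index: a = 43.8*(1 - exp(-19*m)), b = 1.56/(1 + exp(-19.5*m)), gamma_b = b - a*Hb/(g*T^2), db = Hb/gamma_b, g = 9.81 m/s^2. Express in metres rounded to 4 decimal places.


a = 43.8 * (1 - exp(-19 * m))
exp(-19 * 0.036) = exp(-0.6840) = 0.504595
a = 43.8 * (1 - 0.504595) = 21.698758
b = 1.56 / (1 + exp(-19.5 * m))
exp(-19.5 * 0.036) = exp(-0.7020) = 0.495593
b = 1.56 / (1 + 0.495593) = 1.043064
Hb / (g * T^2) = 3.98 / (9.81 * 5.4^2) = 3.98 / 286.0596 = 0.01391318
gamma_b = b - a * Hb/(g*T^2) = 1.043064 - 21.698758 * 0.01391318 = 0.741166
db = Hb / gamma_b = 3.98 / 0.741166
db = 5.3699 m

5.3699


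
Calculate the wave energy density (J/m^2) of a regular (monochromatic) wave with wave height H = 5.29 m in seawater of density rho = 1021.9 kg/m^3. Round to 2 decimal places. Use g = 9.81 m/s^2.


E = (1/8) * rho * g * H^2
E = (1/8) * 1021.9 * 9.81 * 5.29^2
E = 0.125 * 1021.9 * 9.81 * 27.9841
E = 35067.01 J/m^2

35067.01


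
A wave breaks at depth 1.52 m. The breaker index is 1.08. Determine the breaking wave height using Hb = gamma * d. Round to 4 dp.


Hb = gamma * d
Hb = 1.08 * 1.52
Hb = 1.6416 m

1.6416


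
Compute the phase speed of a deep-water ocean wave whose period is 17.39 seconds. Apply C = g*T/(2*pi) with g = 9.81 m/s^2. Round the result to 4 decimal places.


We use the deep-water celerity formula:
C = g * T / (2 * pi)
C = 9.81 * 17.39 / (2 * 3.14159...)
C = 170.595900 / 6.283185
C = 27.1512 m/s

27.1512


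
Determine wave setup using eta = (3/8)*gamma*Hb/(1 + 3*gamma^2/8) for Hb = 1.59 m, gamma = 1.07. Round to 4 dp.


eta = (3/8) * gamma * Hb / (1 + 3*gamma^2/8)
Numerator = (3/8) * 1.07 * 1.59 = 0.637988
Denominator = 1 + 3*1.07^2/8 = 1 + 0.429338 = 1.429338
eta = 0.637988 / 1.429338
eta = 0.4464 m

0.4464


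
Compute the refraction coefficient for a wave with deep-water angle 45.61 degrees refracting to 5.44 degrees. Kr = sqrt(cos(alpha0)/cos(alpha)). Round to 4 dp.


Kr = sqrt(cos(alpha0) / cos(alpha))
cos(45.61) = 0.699539
cos(5.44) = 0.995496
Kr = sqrt(0.699539 / 0.995496)
Kr = sqrt(0.702704)
Kr = 0.8383

0.8383


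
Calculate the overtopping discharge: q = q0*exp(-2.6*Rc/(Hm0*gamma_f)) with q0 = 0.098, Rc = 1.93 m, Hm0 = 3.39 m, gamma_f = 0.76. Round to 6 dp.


q = q0 * exp(-2.6 * Rc / (Hm0 * gamma_f))
Exponent = -2.6 * 1.93 / (3.39 * 0.76)
= -2.6 * 1.93 / 2.5764
= -1.947679
exp(-1.947679) = 0.142605
q = 0.098 * 0.142605
q = 0.013975 m^3/s/m

0.013975


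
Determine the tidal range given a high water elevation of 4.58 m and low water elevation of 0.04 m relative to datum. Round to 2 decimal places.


Tidal range = High water - Low water
Tidal range = 4.58 - (0.04)
Tidal range = 4.54 m

4.54


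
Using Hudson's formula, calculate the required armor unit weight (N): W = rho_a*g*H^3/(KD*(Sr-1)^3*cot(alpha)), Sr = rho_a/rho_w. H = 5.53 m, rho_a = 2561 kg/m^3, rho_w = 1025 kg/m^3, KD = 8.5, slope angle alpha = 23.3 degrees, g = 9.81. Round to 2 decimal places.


Sr = rho_a / rho_w = 2561 / 1025 = 2.498537
(Sr - 1) = 1.498537
(Sr - 1)^3 = 3.365132
cot(23.3) = 1 / tan(23.3) = 1 / 0.430668 = 2.321974
Numerator = 2561 * 9.81 * 5.53^3 = 4248679.5834
Denominator = 8.5 * 3.365132 * 2.321974 = 66.416859
W = 4248679.5834 / 66.416859
W = 63969.90 N

63969.90


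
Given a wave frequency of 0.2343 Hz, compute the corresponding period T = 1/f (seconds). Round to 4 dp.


T = 1 / f
T = 1 / 0.2343
T = 4.2680 s

4.2680


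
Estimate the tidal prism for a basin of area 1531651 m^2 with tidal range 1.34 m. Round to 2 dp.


Tidal prism = Area * Tidal range
P = 1531651 * 1.34
P = 2052412.34 m^3

2052412.34


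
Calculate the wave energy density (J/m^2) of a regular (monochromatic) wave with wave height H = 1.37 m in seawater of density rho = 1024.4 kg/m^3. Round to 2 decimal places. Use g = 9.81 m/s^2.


E = (1/8) * rho * g * H^2
E = (1/8) * 1024.4 * 9.81 * 1.37^2
E = 0.125 * 1024.4 * 9.81 * 1.8769
E = 2357.71 J/m^2

2357.71


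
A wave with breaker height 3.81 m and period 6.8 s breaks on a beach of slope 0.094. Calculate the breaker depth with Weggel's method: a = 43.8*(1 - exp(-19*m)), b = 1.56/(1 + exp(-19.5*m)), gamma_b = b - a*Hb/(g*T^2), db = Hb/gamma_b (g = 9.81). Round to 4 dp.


a = 43.8 * (1 - exp(-19 * m))
exp(-19 * 0.094) = exp(-1.7860) = 0.167629
a = 43.8 * (1 - 0.167629) = 36.457835
b = 1.56 / (1 + exp(-19.5 * m))
exp(-19.5 * 0.094) = exp(-1.8330) = 0.159933
b = 1.56 / (1 + 0.159933) = 1.344905
Hb / (g * T^2) = 3.81 / (9.81 * 6.8^2) = 3.81 / 453.6144 = 0.00839920
gamma_b = b - a * Hb/(g*T^2) = 1.344905 - 36.457835 * 0.00839920 = 1.038688
db = Hb / gamma_b = 3.81 / 1.038688
db = 3.6681 m

3.6681


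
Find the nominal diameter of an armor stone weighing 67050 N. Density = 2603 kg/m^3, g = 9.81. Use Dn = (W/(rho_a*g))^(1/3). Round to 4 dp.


V = W / (rho_a * g)
V = 67050 / (2603 * 9.81)
V = 67050 / 25535.43
V = 2.625763 m^3
Dn = V^(1/3) = 2.625763^(1/3)
Dn = 1.3796 m

1.3796


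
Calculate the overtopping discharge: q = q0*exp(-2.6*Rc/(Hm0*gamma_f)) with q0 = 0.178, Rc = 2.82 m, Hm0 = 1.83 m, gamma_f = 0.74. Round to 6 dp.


q = q0 * exp(-2.6 * Rc / (Hm0 * gamma_f))
Exponent = -2.6 * 2.82 / (1.83 * 0.74)
= -2.6 * 2.82 / 1.3542
= -5.414267
exp(-5.414267) = 0.004453
q = 0.178 * 0.004453
q = 0.000793 m^3/s/m

0.000793


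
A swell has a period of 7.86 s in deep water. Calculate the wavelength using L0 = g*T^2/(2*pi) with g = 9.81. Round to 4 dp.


L0 = g * T^2 / (2 * pi)
L0 = 9.81 * 7.86^2 / (2 * pi)
L0 = 9.81 * 61.7796 / 6.28319
L0 = 606.0579 / 6.28319
L0 = 96.4571 m

96.4571


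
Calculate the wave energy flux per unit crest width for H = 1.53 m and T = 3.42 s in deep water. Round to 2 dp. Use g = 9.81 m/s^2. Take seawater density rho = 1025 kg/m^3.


P = rho * g^2 * H^2 * T / (32 * pi)
P = 1025 * 9.81^2 * 1.53^2 * 3.42 / (32 * pi)
P = 1025 * 96.2361 * 2.3409 * 3.42 / 100.53096
P = 7855.45 W/m

7855.45


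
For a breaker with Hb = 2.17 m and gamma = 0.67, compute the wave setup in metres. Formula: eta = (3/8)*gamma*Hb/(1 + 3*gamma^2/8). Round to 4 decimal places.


eta = (3/8) * gamma * Hb / (1 + 3*gamma^2/8)
Numerator = (3/8) * 0.67 * 2.17 = 0.545213
Denominator = 1 + 3*0.67^2/8 = 1 + 0.168338 = 1.168338
eta = 0.545213 / 1.168338
eta = 0.4667 m

0.4667


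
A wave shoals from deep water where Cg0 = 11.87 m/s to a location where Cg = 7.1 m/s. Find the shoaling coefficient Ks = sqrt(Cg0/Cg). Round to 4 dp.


Ks = sqrt(Cg0 / Cg)
Ks = sqrt(11.87 / 7.1)
Ks = sqrt(1.6718)
Ks = 1.2930

1.2930


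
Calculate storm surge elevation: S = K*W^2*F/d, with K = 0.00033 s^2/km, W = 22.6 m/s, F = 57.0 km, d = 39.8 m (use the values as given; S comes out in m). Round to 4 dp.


S = K * W^2 * F / d
W^2 = 22.6^2 = 510.76
S = 0.00033 * 510.76 * 57.0 / 39.8
Numerator = 0.00033 * 510.76 * 57.0 = 9.607396
S = 9.607396 / 39.8 = 0.2414 m

0.2414


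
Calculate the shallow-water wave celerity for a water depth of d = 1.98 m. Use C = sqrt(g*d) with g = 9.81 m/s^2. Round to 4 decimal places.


Using the shallow-water approximation:
C = sqrt(g * d) = sqrt(9.81 * 1.98)
C = sqrt(19.4238)
C = 4.4072 m/s

4.4072


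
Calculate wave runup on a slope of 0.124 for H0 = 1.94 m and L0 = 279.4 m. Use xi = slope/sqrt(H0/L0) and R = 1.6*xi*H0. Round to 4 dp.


xi = slope / sqrt(H0/L0)
H0/L0 = 1.94/279.4 = 0.006943
sqrt(0.006943) = 0.083327
xi = 0.124 / 0.083327 = 1.488107
R = 1.6 * xi * H0 = 1.6 * 1.488107 * 1.94
R = 4.6191 m

4.6191


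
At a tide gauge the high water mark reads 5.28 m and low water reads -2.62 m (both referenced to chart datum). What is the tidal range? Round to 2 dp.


Tidal range = High water - Low water
Tidal range = 5.28 - (-2.62)
Tidal range = 7.90 m

7.90


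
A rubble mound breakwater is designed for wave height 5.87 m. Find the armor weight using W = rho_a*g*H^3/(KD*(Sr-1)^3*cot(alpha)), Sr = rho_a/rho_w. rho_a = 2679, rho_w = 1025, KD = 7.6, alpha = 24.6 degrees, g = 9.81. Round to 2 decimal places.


Sr = rho_a / rho_w = 2679 / 1025 = 2.613659
(Sr - 1) = 1.613659
(Sr - 1)^3 = 4.201796
cot(24.6) = 1 / tan(24.6) = 1 / 0.457836 = 2.184189
Numerator = 2679 * 9.81 * 5.87^3 = 5315645.6782
Denominator = 7.6 * 4.201796 * 2.184189 = 69.749133
W = 5315645.6782 / 69.749133
W = 76210.92 N

76210.92


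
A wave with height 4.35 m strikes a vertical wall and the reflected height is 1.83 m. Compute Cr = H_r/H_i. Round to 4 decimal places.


Cr = H_r / H_i
Cr = 1.83 / 4.35
Cr = 0.4207

0.4207


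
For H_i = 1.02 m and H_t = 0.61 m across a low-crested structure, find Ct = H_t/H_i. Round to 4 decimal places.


Ct = H_t / H_i
Ct = 0.61 / 1.02
Ct = 0.5980

0.5980


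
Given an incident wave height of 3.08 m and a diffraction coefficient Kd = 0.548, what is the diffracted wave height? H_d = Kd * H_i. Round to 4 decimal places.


H_d = Kd * H_i
H_d = 0.548 * 3.08
H_d = 1.6878 m

1.6878


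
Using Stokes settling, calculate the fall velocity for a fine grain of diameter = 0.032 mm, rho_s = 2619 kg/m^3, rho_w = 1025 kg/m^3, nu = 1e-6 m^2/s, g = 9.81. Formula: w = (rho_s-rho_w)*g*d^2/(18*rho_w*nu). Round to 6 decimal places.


w = (rho_s - rho_w) * g * d^2 / (18 * rho_w * nu)
d = 0.032 mm = 0.000032 m
rho_s - rho_w = 2619 - 1025 = 1594
Numerator = 1594 * 9.81 * (0.000032)^2 = 0.000016012431
Denominator = 18 * 1025 * 1e-6 = 0.018450
w = 0.000868 m/s

0.000868


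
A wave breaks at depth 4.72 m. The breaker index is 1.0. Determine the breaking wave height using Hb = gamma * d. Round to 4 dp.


Hb = gamma * d
Hb = 1.0 * 4.72
Hb = 4.7200 m

4.7200


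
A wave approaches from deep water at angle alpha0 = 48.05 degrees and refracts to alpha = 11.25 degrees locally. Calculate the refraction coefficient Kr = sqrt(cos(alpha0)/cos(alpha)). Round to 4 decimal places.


Kr = sqrt(cos(alpha0) / cos(alpha))
cos(48.05) = 0.668482
cos(11.25) = 0.980785
Kr = sqrt(0.668482 / 0.980785)
Kr = sqrt(0.681578)
Kr = 0.8256

0.8256


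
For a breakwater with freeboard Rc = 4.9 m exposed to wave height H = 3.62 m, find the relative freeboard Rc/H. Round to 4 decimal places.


Relative freeboard = Rc / H
= 4.9 / 3.62
= 1.3536

1.3536


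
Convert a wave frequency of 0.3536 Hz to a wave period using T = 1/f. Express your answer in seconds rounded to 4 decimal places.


T = 1 / f
T = 1 / 0.3536
T = 2.8281 s

2.8281


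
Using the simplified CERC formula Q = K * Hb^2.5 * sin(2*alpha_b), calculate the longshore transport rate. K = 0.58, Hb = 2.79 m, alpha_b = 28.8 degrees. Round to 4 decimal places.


Q = K * Hb^2.5 * sin(2 * alpha_b)
Hb^2.5 = 2.79^2.5 = 13.002010
sin(2 * 28.8) = sin(57.6) = 0.844328
Q = 0.58 * 13.002010 * 0.844328
Q = 6.3672 m^3/s

6.3672


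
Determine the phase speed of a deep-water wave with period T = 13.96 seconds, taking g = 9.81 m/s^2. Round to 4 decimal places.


We use the deep-water celerity formula:
C = g * T / (2 * pi)
C = 9.81 * 13.96 / (2 * 3.14159...)
C = 136.947600 / 6.283185
C = 21.7959 m/s

21.7959


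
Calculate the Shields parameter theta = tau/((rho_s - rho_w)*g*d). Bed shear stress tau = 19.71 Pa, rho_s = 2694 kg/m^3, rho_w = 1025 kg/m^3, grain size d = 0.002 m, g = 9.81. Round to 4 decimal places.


theta = tau / ((rho_s - rho_w) * g * d)
rho_s - rho_w = 2694 - 1025 = 1669
Denominator = 1669 * 9.81 * 0.002 = 32.745780
theta = 19.71 / 32.745780
theta = 0.6019

0.6019


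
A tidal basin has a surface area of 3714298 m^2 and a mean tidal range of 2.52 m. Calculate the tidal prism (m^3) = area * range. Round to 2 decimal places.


Tidal prism = Area * Tidal range
P = 3714298 * 2.52
P = 9360030.96 m^3

9360030.96


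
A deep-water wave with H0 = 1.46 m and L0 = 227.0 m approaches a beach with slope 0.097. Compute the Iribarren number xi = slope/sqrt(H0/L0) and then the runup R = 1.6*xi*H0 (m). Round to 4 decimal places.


xi = slope / sqrt(H0/L0)
H0/L0 = 1.46/227.0 = 0.006432
sqrt(0.006432) = 0.080198
xi = 0.097 / 0.080198 = 1.209507
R = 1.6 * xi * H0 = 1.6 * 1.209507 * 1.46
R = 2.8254 m

2.8254


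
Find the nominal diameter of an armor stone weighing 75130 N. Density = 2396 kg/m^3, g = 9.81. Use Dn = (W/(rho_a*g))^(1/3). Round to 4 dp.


V = W / (rho_a * g)
V = 75130 / (2396 * 9.81)
V = 75130 / 23504.76
V = 3.196374 m^3
Dn = V^(1/3) = 3.196374^(1/3)
Dn = 1.4731 m

1.4731


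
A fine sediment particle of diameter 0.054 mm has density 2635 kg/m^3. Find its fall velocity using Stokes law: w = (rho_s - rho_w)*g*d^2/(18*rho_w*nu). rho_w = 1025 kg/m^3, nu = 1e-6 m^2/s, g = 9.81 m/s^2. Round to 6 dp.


w = (rho_s - rho_w) * g * d^2 / (18 * rho_w * nu)
d = 0.054 mm = 0.000054 m
rho_s - rho_w = 2635 - 1025 = 1610
Numerator = 1610 * 9.81 * (0.000054)^2 = 0.000046055596
Denominator = 18 * 1025 * 1e-6 = 0.018450
w = 0.002496 m/s

0.002496


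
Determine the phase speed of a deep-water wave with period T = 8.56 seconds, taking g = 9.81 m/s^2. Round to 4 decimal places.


We use the deep-water celerity formula:
C = g * T / (2 * pi)
C = 9.81 * 8.56 / (2 * 3.14159...)
C = 83.973600 / 6.283185
C = 13.3648 m/s

13.3648


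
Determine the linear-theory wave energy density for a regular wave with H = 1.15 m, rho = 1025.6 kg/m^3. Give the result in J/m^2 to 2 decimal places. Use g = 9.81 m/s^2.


E = (1/8) * rho * g * H^2
E = (1/8) * 1025.6 * 9.81 * 1.15^2
E = 0.125 * 1025.6 * 9.81 * 1.3225
E = 1663.23 J/m^2

1663.23


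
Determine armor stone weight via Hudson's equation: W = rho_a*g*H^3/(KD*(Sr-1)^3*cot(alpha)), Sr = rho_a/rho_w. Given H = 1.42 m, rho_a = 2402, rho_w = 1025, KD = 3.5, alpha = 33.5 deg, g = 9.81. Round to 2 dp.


Sr = rho_a / rho_w = 2402 / 1025 = 2.343415
(Sr - 1) = 1.343415
(Sr - 1)^3 = 2.424545
cot(33.5) = 1 / tan(33.5) = 1 / 0.661886 = 1.510835
Numerator = 2402 * 9.81 * 1.42^3 = 67469.4304
Denominator = 3.5 * 2.424545 * 1.510835 = 12.820807
W = 67469.4304 / 12.820807
W = 5262.49 N

5262.49


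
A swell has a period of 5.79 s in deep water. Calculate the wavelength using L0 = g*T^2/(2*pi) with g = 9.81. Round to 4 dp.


L0 = g * T^2 / (2 * pi)
L0 = 9.81 * 5.79^2 / (2 * pi)
L0 = 9.81 * 33.5241 / 6.28319
L0 = 328.8714 / 6.28319
L0 = 52.3415 m

52.3415


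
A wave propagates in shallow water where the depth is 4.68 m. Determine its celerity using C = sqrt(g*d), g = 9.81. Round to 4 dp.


Using the shallow-water approximation:
C = sqrt(g * d) = sqrt(9.81 * 4.68)
C = sqrt(45.9108)
C = 6.7758 m/s

6.7758


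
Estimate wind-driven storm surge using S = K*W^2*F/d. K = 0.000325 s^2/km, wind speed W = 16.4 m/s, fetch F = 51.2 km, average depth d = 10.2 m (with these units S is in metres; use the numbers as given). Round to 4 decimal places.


S = K * W^2 * F / d
W^2 = 16.4^2 = 268.96
S = 0.000325 * 268.96 * 51.2 / 10.2
Numerator = 0.000325 * 268.96 * 51.2 = 4.475494
S = 4.475494 / 10.2 = 0.4388 m

0.4388


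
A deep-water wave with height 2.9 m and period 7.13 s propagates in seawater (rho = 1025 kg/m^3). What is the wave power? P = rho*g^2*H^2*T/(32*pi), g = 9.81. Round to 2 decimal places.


P = rho * g^2 * H^2 * T / (32 * pi)
P = 1025 * 9.81^2 * 2.9^2 * 7.13 / (32 * pi)
P = 1025 * 96.2361 * 8.4100 * 7.13 / 100.53096
P = 58836.60 W/m

58836.60


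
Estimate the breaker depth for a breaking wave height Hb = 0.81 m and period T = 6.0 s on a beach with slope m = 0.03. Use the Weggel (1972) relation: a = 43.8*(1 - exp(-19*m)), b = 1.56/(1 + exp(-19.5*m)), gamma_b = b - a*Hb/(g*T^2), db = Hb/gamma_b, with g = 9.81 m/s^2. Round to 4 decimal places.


a = 43.8 * (1 - exp(-19 * m))
exp(-19 * 0.03) = exp(-0.5700) = 0.565525
a = 43.8 * (1 - 0.565525) = 19.029986
b = 1.56 / (1 + exp(-19.5 * m))
exp(-19.5 * 0.03) = exp(-0.5850) = 0.557106
b = 1.56 / (1 + 0.557106) = 1.001859
Hb / (g * T^2) = 0.81 / (9.81 * 6.0^2) = 0.81 / 353.1600 = 0.00229358
gamma_b = b - a * Hb/(g*T^2) = 1.001859 - 19.029986 * 0.00229358 = 0.958212
db = Hb / gamma_b = 0.81 / 0.958212
db = 0.8453 m

0.8453


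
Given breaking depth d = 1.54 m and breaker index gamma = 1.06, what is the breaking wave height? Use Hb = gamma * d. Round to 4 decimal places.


Hb = gamma * d
Hb = 1.06 * 1.54
Hb = 1.6324 m

1.6324


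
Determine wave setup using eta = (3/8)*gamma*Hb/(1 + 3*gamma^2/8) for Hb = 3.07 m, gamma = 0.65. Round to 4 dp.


eta = (3/8) * gamma * Hb / (1 + 3*gamma^2/8)
Numerator = (3/8) * 0.65 * 3.07 = 0.748313
Denominator = 1 + 3*0.65^2/8 = 1 + 0.158438 = 1.158438
eta = 0.748313 / 1.158438
eta = 0.6460 m

0.6460


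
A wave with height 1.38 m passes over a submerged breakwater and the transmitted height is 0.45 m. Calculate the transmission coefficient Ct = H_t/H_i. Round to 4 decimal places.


Ct = H_t / H_i
Ct = 0.45 / 1.38
Ct = 0.3261

0.3261


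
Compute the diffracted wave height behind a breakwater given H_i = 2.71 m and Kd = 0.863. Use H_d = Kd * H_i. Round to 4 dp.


H_d = Kd * H_i
H_d = 0.863 * 2.71
H_d = 2.3387 m

2.3387


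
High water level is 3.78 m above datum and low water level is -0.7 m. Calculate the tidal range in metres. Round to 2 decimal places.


Tidal range = High water - Low water
Tidal range = 3.78 - (-0.7)
Tidal range = 4.48 m

4.48


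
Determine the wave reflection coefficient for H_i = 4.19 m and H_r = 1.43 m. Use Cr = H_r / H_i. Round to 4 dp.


Cr = H_r / H_i
Cr = 1.43 / 4.19
Cr = 0.3413

0.3413


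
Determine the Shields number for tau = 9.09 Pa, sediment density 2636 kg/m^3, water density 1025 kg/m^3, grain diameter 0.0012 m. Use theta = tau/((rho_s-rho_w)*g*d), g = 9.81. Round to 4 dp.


theta = tau / ((rho_s - rho_w) * g * d)
rho_s - rho_w = 2636 - 1025 = 1611
Denominator = 1611 * 9.81 * 0.0012 = 18.964692
theta = 9.09 / 18.964692
theta = 0.4793

0.4793


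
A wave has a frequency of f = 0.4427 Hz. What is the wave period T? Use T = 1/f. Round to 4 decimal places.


T = 1 / f
T = 1 / 0.4427
T = 2.2589 s

2.2589


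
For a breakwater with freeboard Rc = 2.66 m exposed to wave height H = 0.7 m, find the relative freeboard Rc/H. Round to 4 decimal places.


Relative freeboard = Rc / H
= 2.66 / 0.7
= 3.8000

3.8000


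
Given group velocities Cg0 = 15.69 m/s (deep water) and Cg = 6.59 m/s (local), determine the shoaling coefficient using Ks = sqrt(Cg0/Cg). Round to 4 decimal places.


Ks = sqrt(Cg0 / Cg)
Ks = sqrt(15.69 / 6.59)
Ks = sqrt(2.3809)
Ks = 1.5430

1.5430


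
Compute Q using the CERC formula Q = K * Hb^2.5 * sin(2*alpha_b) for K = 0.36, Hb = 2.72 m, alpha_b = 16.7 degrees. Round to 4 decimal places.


Q = K * Hb^2.5 * sin(2 * alpha_b)
Hb^2.5 = 2.72^2.5 = 12.201754
sin(2 * 16.7) = sin(33.4) = 0.550481
Q = 0.36 * 12.201754 * 0.550481
Q = 2.4181 m^3/s

2.4181


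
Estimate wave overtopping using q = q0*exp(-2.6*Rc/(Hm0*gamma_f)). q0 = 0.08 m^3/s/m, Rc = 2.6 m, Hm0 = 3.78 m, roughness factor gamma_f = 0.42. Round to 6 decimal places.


q = q0 * exp(-2.6 * Rc / (Hm0 * gamma_f))
Exponent = -2.6 * 2.6 / (3.78 * 0.42)
= -2.6 * 2.6 / 1.5876
= -4.257999
exp(-4.257999) = 0.014151
q = 0.08 * 0.014151
q = 0.001132 m^3/s/m

0.001132


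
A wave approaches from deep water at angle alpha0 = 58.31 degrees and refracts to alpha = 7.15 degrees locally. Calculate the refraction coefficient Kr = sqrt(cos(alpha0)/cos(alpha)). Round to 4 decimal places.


Kr = sqrt(cos(alpha0) / cos(alpha))
cos(58.31) = 0.525323
cos(7.15) = 0.992224
Kr = sqrt(0.525323 / 0.992224)
Kr = sqrt(0.529440)
Kr = 0.7276

0.7276
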